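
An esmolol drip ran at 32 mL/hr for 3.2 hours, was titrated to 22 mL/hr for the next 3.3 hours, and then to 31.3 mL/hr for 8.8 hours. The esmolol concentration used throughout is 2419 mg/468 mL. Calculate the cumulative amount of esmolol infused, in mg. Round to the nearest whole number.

Concentration = 2419 mg ÷ 468 mL = 5.168803 mg/mL
Stage 1: 32 mL/hr × 3.2 hr = 102.4 mL → 102.4 mL × 5.168803 mg/mL = 529.2855 mg
Stage 2: 22 mL/hr × 3.3 hr = 72.6 mL → 72.6 mL × 5.168803 mg/mL = 375.2551 mg
Stage 3: 31.3 mL/hr × 8.8 hr = 275.44 mL → 275.44 mL × 5.168803 mg/mL = 1423.695 mg
Total = 529.2855 + 375.2551 + 1423.695 = 2328.236 mg

2328 mg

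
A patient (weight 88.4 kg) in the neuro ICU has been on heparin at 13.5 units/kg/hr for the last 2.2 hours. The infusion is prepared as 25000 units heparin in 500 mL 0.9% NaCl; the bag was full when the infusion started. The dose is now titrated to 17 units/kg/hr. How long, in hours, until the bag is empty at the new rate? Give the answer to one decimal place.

Initial rate:
Dose = 13.5 units/kg/hr × 88.4 kg = 1193.4 units/hr
Concentration = 25000 units ÷ 500 mL = 50 units/mL
Rate = 1193.4 units/hr ÷ 50 units/mL = 23.868 mL/hr
Volume infused so far = 23.868 mL/hr × 2.2 hr = 52.5096 mL
Volume remaining = 500 − 52.5096 = 447.4904 mL
New rate:
Dose = 17 units/kg/hr × 88.4 kg = 1502.8 units/hr
Rate = 1502.8 units/hr ÷ 50 units/mL = 30.056 mL/hr
Time remaining = 447.4904 mL ÷ 30.056 mL/hr = 14.88855 hr

14.9 hours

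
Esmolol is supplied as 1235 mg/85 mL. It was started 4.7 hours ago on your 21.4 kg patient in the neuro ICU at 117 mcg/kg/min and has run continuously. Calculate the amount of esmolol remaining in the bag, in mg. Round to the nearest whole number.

Dose = 117 mcg/kg/min × 21.4 kg = 2503.8 mcg/min
2503.8 mcg/min × 60 min/hr = 150228 mcg/hr
Concentration = 1235 mg ÷ 85 mL = 14.52941 mg/mL = 14529.41 mcg/mL
Rate = 150228 mcg/hr ÷ 14529.41 mcg/mL = 10.33958 mL/hr
Volume infused = 10.33958 mL/hr × 4.7 hr = 48.59602 mL
Volume remaining = 85 − 48.59602 = 36.40398 mL
Drug remaining = 36.40398 mL × 14529.41 mcg/mL = 528928.4 mcg = 528.9284 mg

529 mg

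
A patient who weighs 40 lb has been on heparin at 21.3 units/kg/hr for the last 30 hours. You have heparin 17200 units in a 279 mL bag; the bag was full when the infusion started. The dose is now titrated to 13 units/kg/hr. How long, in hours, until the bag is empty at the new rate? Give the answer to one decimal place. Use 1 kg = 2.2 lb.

Initial rate:
Weight = 40 lb ÷ 2.2 lb/kg = 18.18182 kg
Dose = 21.3 units/kg/hr × 18.18182 kg = 387.2727 units/hr
Concentration = 17200 units ÷ 279 mL = 61.64875 units/mL
Rate = 387.2727 units/hr ÷ 61.64875 units/mL = 6.281924 mL/hr
Volume infused so far = 6.281924 mL/hr × 30 hr = 188.4577 mL
Volume remaining = 279 − 188.4577 = 90.54228 mL
New rate:
Dose = 13 units/kg/hr × 18.18182 kg = 236.3636 units/hr
Rate = 236.3636 units/hr ÷ 61.64875 units/mL = 3.834038 mL/hr
Time remaining = 90.54228 mL ÷ 3.834038 mL/hr = 23.61538 hr

23.6 hours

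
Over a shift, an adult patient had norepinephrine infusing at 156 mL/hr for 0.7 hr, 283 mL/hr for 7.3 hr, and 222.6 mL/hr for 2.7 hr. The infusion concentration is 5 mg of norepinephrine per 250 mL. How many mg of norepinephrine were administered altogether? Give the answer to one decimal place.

Concentration = 5 mg ÷ 250 mL = 0.02 mg/mL
Stage 1: 156 mL/hr × 0.7 hr = 109.2 mL → 109.2 mL × 0.02 mg/mL = 2.184 mg
Stage 2: 283 mL/hr × 7.3 hr = 2065.9 mL → 2065.9 mL × 0.02 mg/mL = 41.318 mg
Stage 3: 222.6 mL/hr × 2.7 hr = 601.02 mL → 601.02 mL × 0.02 mg/mL = 12.0204 mg
Total = 2.184 + 41.318 + 12.0204 = 55.5224 mg

55.5 mg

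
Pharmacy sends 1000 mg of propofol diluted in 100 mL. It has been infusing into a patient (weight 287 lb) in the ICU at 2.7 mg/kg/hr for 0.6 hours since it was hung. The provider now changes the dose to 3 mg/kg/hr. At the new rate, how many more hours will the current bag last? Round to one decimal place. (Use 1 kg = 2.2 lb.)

Initial rate:
Weight = 287 lb ÷ 2.2 lb/kg = 130.4545 kg
Dose = 2.7 mg/kg/hr × 130.4545 kg = 352.2273 mg/hr
Concentration = 1000 mg ÷ 100 mL = 10 mg/mL
Rate = 352.2273 mg/hr ÷ 10 mg/mL = 35.22273 mL/hr
Volume infused so far = 35.22273 mL/hr × 0.6 hr = 21.13364 mL
Volume remaining = 100 − 21.13364 = 78.86636 mL
New rate:
Dose = 3 mg/kg/hr × 130.4545 kg = 391.3636 mg/hr
Rate = 391.3636 mg/hr ÷ 10 mg/mL = 39.13636 mL/hr
Time remaining = 78.86636 mL ÷ 39.13636 mL/hr = 2.015168 hr

2.0 hours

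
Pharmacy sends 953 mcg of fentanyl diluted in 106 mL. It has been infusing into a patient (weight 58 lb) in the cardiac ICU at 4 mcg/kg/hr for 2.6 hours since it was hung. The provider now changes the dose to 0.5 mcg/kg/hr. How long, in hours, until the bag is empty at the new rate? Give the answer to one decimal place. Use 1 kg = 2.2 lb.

Initial rate:
Weight = 58 lb ÷ 2.2 lb/kg = 26.36364 kg
Dose = 4 mcg/kg/hr × 26.36364 kg = 105.4545 mcg/hr
Concentration = 953 mcg ÷ 106 mL = 8.990566 mcg/mL
Rate = 105.4545 mcg/hr ÷ 8.990566 mcg/mL = 11.72947 mL/hr
Volume infused so far = 11.72947 mL/hr × 2.6 hr = 30.49661 mL
Volume remaining = 106 − 30.49661 = 75.50339 mL
New rate:
Dose = 0.5 mcg/kg/hr × 26.36364 kg = 13.18182 mcg/hr
Rate = 13.18182 mcg/hr ÷ 8.990566 mcg/mL = 1.466183 mL/hr
Time remaining = 75.50339 mL ÷ 1.466183 mL/hr = 51.49655 hr

51.5 hours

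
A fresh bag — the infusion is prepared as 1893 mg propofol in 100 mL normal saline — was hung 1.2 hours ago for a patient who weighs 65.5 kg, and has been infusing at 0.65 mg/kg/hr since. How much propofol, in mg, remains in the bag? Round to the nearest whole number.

1842 mg

Dose = 0.65 mg/kg/hr × 65.5 kg = 42.575 mg/hr
Concentration = 1893 mg ÷ 100 mL = 18.93 mg/mL
Rate = 42.575 mg/hr ÷ 18.93 mg/mL = 2.249076 mL/hr
Volume infused = 2.249076 mL/hr × 1.2 hr = 2.698891 mL
Volume remaining = 100 − 2.698891 = 97.30111 mL
Drug remaining = 97.30111 mL × 18.93 mg/mL = 1841.91 mg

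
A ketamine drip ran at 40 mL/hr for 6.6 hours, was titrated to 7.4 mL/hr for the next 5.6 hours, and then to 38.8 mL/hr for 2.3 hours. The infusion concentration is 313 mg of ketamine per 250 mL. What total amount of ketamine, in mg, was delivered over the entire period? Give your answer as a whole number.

494 mg

Concentration = 313 mg ÷ 250 mL = 1.252 mg/mL
Stage 1: 40 mL/hr × 6.6 hr = 264 mL → 264 mL × 1.252 mg/mL = 330.528 mg
Stage 2: 7.4 mL/hr × 5.6 hr = 41.44 mL → 41.44 mL × 1.252 mg/mL = 51.88288 mg
Stage 3: 38.8 mL/hr × 2.3 hr = 89.24 mL → 89.24 mL × 1.252 mg/mL = 111.7285 mg
Total = 330.528 + 51.88288 + 111.7285 = 494.1394 mg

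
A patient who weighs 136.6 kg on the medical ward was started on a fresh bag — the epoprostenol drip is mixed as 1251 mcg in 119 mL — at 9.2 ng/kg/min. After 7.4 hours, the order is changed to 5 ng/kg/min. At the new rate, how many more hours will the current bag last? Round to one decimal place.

16.9 hours

Initial rate:
Dose = 9.2 ng/kg/min × 136.6 kg = 1256.72 ng/min
1256.72 ng/min × 60 min/hr = 75403.2 ng/hr
Concentration = 1251 mcg ÷ 119 mL = 10.51261 mcg/mL = 10512.61 ng/mL
Rate = 75403.2 ng/hr ÷ 10512.61 ng/mL = 7.172647 mL/hr
Volume infused so far = 7.172647 mL/hr × 7.4 hr = 53.07758 mL
Volume remaining = 119 − 53.07758 = 65.92242 mL
New rate:
Dose = 5 ng/kg/min × 136.6 kg = 683 ng/min
683 ng/min × 60 min/hr = 40980 ng/hr
Rate = 40980 ng/hr ÷ 10512.61 ng/mL = 3.898177 mL/hr
Time remaining = 65.92242 mL ÷ 3.898177 mL/hr = 16.91109 hr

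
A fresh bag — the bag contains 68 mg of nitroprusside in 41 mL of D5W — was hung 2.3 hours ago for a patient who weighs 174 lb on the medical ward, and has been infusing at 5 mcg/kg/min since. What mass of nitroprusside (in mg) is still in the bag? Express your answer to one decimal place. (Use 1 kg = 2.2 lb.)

Weight = 174 lb ÷ 2.2 lb/kg = 79.09091 kg
Dose = 5 mcg/kg/min × 79.09091 kg = 395.4545 mcg/min
395.4545 mcg/min × 60 min/hr = 23727.27 mcg/hr
Concentration = 68 mg ÷ 41 mL = 1.658537 mg/mL = 1658.537 mcg/mL
Rate = 23727.27 mcg/hr ÷ 1658.537 mcg/mL = 14.30615 mL/hr
Volume infused = 14.30615 mL/hr × 2.3 hr = 32.90414 mL
Volume remaining = 41 − 32.90414 = 8.095856 mL
Drug remaining = 8.095856 mL × 1658.537 mcg/mL = 13427.27 mcg = 13.42727 mg

13.4 mg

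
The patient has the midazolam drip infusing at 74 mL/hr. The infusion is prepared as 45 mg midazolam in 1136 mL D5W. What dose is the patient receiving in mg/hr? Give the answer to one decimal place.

Concentration = 45 mg ÷ 1136 mL = 0.03961268 mg/mL
Drug rate = 74 mL/hr × 0.03961268 mg/mL = 2.931338 mg/hr

2.9 mg/hr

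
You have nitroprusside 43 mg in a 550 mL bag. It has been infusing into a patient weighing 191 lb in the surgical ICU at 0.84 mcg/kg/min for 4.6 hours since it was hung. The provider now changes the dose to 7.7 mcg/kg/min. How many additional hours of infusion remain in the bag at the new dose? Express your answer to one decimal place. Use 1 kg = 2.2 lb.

0.6 hours

Initial rate:
Weight = 191 lb ÷ 2.2 lb/kg = 86.81818 kg
Dose = 0.84 mcg/kg/min × 86.81818 kg = 72.92727 mcg/min
72.92727 mcg/min × 60 min/hr = 4375.636 mcg/hr
Concentration = 43 mg ÷ 550 mL = 0.07818182 mg/mL = 78.18182 mcg/mL
Rate = 4375.636 mcg/hr ÷ 78.18182 mcg/mL = 55.96744 mL/hr
Volume infused so far = 55.96744 mL/hr × 4.6 hr = 257.4502 mL
Volume remaining = 550 − 257.4502 = 292.5498 mL
New rate:
Dose = 7.7 mcg/kg/min × 86.81818 kg = 668.5 mcg/min
668.5 mcg/min × 60 min/hr = 40110 mcg/hr
Rate = 40110 mcg/hr ÷ 78.18182 mcg/mL = 513.0349 mL/hr
Time remaining = 292.5498 mL ÷ 513.0349 mL/hr = 0.5702337 hr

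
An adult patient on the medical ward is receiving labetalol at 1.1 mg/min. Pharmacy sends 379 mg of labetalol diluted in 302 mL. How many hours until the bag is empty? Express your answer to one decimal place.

5.7 hours

1.1 mg/min × 60 min/hr = 66 mg/hr
Concentration = 379 mg ÷ 302 mL = 1.254967 mg/mL
Rate = 66 mg/hr ÷ 1.254967 mg/mL = 52.59103 mL/hr
Duration = 302 mL ÷ 52.59103 mL/hr = 5.742424 hr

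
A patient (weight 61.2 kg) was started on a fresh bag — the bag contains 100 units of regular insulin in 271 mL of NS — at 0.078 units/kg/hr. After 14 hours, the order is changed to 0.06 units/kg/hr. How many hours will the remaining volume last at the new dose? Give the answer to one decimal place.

9.0 hours

Initial rate:
Dose = 0.078 units/kg/hr × 61.2 kg = 4.7736 units/hr
Concentration = 100 units ÷ 271 mL = 0.3690037 units/mL
Rate = 4.7736 units/hr ÷ 0.3690037 units/mL = 12.93646 mL/hr
Volume infused so far = 12.93646 mL/hr × 14 hr = 181.1104 mL
Volume remaining = 271 − 181.1104 = 89.88962 mL
New rate:
Dose = 0.06 units/kg/hr × 61.2 kg = 3.672 units/hr
Rate = 3.672 units/hr ÷ 0.3690037 units/mL = 9.95112 mL/hr
Time remaining = 89.88962 mL ÷ 9.95112 mL/hr = 9.033115 hr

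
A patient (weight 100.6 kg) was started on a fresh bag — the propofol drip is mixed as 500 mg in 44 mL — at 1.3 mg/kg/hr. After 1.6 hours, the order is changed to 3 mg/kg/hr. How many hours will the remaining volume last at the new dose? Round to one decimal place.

1.0 hours

Initial rate:
Dose = 1.3 mg/kg/hr × 100.6 kg = 130.78 mg/hr
Concentration = 500 mg ÷ 44 mL = 11.36364 mg/mL
Rate = 130.78 mg/hr ÷ 11.36364 mg/mL = 11.50864 mL/hr
Volume infused so far = 11.50864 mL/hr × 1.6 hr = 18.41382 mL
Volume remaining = 44 − 18.41382 = 25.58618 mL
New rate:
Dose = 3 mg/kg/hr × 100.6 kg = 301.8 mg/hr
Rate = 301.8 mg/hr ÷ 11.36364 mg/mL = 26.5584 mL/hr
Time remaining = 25.58618 mL ÷ 26.5584 mL/hr = 0.963393 hr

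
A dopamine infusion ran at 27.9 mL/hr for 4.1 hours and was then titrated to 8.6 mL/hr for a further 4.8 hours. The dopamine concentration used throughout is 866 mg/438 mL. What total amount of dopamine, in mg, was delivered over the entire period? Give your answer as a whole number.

Concentration = 866 mg ÷ 438 mL = 1.977169 mg/mL
Stage 1: 27.9 mL/hr × 4.1 hr = 114.39 mL → 114.39 mL × 1.977169 mg/mL = 226.1684 mg
Stage 2: 8.6 mL/hr × 4.8 hr = 41.28 mL → 41.28 mL × 1.977169 mg/mL = 81.61753 mg
Total = 226.1684 + 81.61753 = 307.7859 mg

308 mg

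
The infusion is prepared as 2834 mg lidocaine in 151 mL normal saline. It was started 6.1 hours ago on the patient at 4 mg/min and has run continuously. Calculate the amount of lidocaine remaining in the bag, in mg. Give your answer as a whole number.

4 mg/min × 60 min/hr = 240 mg/hr
Concentration = 2834 mg ÷ 151 mL = 18.76821 mg/mL
Rate = 240 mg/hr ÷ 18.76821 mg/mL = 12.78758 mL/hr
Volume infused = 12.78758 mL/hr × 6.1 hr = 78.00423 mL
Volume remaining = 151 − 78.00423 = 72.99577 mL
Drug remaining = 72.99577 mL × 18.76821 mg/mL = 1370 mg

1370 mg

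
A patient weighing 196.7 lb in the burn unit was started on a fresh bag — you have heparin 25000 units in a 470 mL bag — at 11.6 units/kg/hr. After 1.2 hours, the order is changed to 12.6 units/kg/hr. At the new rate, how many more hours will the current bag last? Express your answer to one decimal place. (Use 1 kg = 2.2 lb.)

Initial rate:
Weight = 196.7 lb ÷ 2.2 lb/kg = 89.40909 kg
Dose = 11.6 units/kg/hr × 89.40909 kg = 1037.145 units/hr
Concentration = 25000 units ÷ 470 mL = 53.19149 units/mL
Rate = 1037.145 units/hr ÷ 53.19149 units/mL = 19.49833 mL/hr
Volume infused so far = 19.49833 mL/hr × 1.2 hr = 23.398 mL
Volume remaining = 470 − 23.398 = 446.602 mL
New rate:
Dose = 12.6 units/kg/hr × 89.40909 kg = 1126.555 units/hr
Rate = 1126.555 units/hr ÷ 53.19149 units/mL = 21.17923 mL/hr
Time remaining = 446.602 mL ÷ 21.17923 mL/hr = 21.0868 hr

21.1 hours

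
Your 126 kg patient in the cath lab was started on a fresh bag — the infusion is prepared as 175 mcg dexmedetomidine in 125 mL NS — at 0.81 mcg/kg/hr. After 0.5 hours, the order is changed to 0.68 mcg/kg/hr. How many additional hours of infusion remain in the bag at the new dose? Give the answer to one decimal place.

1.4 hours

Initial rate:
Dose = 0.81 mcg/kg/hr × 126 kg = 102.06 mcg/hr
Concentration = 175 mcg ÷ 125 mL = 1.4 mcg/mL
Rate = 102.06 mcg/hr ÷ 1.4 mcg/mL = 72.9 mL/hr
Volume infused so far = 72.9 mL/hr × 0.5 hr = 36.45 mL
Volume remaining = 125 − 36.45 = 88.55 mL
New rate:
Dose = 0.68 mcg/kg/hr × 126 kg = 85.68 mcg/hr
Rate = 85.68 mcg/hr ÷ 1.4 mcg/mL = 61.2 mL/hr
Time remaining = 88.55 mL ÷ 61.2 mL/hr = 1.446895 hr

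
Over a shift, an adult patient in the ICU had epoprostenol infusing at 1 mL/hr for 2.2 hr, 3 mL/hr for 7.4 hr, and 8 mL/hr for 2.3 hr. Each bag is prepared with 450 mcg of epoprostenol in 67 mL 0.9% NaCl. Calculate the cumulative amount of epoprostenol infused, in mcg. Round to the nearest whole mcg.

Concentration = 450 mcg ÷ 67 mL = 6.716418 mcg/mL
Stage 1: 1 mL/hr × 2.2 hr = 2.2 mL → 2.2 mL × 6.716418 mcg/mL = 14.77612 mcg
Stage 2: 3 mL/hr × 7.4 hr = 22.2 mL → 22.2 mL × 6.716418 mcg/mL = 149.1045 mcg
Stage 3: 8 mL/hr × 2.3 hr = 18.4 mL → 18.4 mL × 6.716418 mcg/mL = 123.5821 mcg
Total = 14.77612 + 149.1045 + 123.5821 = 287.4627 mcg

287 mcg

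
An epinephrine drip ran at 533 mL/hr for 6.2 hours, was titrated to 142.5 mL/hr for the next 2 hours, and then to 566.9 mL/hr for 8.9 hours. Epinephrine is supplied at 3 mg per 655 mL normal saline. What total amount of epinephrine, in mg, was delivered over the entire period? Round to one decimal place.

Concentration = 3 mg ÷ 655 mL = 0.004580153 mg/mL
Stage 1: 533 mL/hr × 6.2 hr = 3304.6 mL → 3304.6 mL × 0.004580153 mg/mL = 15.13557 mg
Stage 2: 142.5 mL/hr × 2 hr = 285 mL → 285 mL × 0.004580153 mg/mL = 1.305344 mg
Stage 3: 566.9 mL/hr × 8.9 hr = 5045.41 mL → 5045.41 mL × 0.004580153 mg/mL = 23.10875 mg
Total = 15.13557 + 1.305344 + 23.10875 = 39.54966 mg

39.5 mg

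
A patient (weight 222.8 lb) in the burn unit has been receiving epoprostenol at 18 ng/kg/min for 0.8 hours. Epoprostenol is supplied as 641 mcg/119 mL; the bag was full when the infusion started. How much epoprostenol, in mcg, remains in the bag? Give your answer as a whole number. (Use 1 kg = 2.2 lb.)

Weight = 222.8 lb ÷ 2.2 lb/kg = 101.2727 kg
Dose = 18 ng/kg/min × 101.2727 kg = 1822.909 ng/min
1822.909 ng/min × 60 min/hr = 109374.5 ng/hr
Concentration = 641 mcg ÷ 119 mL = 5.386555 mcg/mL = 5386.555 ng/mL
Rate = 109374.5 ng/hr ÷ 5386.555 ng/mL = 20.3051 mL/hr
Volume infused = 20.3051 mL/hr × 0.8 hr = 16.24408 mL
Volume remaining = 119 − 16.24408 = 102.7559 mL
Drug remaining = 102.7559 mL × 5386.555 ng/mL = 553500.4 ng = 553.5004 mcg

554 mcg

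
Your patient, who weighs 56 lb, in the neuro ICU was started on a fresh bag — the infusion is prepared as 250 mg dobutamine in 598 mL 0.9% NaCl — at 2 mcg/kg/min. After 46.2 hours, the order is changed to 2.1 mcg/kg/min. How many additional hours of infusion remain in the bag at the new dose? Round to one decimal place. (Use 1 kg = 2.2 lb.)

Initial rate:
Weight = 56 lb ÷ 2.2 lb/kg = 25.45455 kg
Dose = 2 mcg/kg/min × 25.45455 kg = 50.90909 mcg/min
50.90909 mcg/min × 60 min/hr = 3054.545 mcg/hr
Concentration = 250 mg ÷ 598 mL = 0.4180602 mg/mL = 418.0602 mcg/mL
Rate = 3054.545 mcg/hr ÷ 418.0602 mcg/mL = 7.306473 mL/hr
Volume infused so far = 7.306473 mL/hr × 46.2 hr = 337.559 mL
Volume remaining = 598 − 337.559 = 260.441 mL
New rate:
Dose = 2.1 mcg/kg/min × 25.45455 kg = 53.45455 mcg/min
53.45455 mcg/min × 60 min/hr = 3207.273 mcg/hr
Rate = 3207.273 mcg/hr ÷ 418.0602 mcg/mL = 7.671796 mL/hr
Time remaining = 260.441 mL ÷ 7.671796 mL/hr = 33.94785 hr

33.9 hours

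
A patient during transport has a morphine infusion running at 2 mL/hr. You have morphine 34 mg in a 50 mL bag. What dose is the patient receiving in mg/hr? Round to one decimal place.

1.4 mg/hr

Concentration = 34 mg ÷ 50 mL = 0.68 mg/mL
Drug rate = 2 mL/hr × 0.68 mg/mL = 1.36 mg/hr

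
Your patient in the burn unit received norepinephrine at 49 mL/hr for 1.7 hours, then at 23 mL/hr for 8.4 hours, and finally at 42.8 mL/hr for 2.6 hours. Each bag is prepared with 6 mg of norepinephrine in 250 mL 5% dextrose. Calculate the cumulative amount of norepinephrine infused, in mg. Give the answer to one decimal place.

Concentration = 6 mg ÷ 250 mL = 0.024 mg/mL
Stage 1: 49 mL/hr × 1.7 hr = 83.3 mL → 83.3 mL × 0.024 mg/mL = 1.9992 mg
Stage 2: 23 mL/hr × 8.4 hr = 193.2 mL → 193.2 mL × 0.024 mg/mL = 4.6368 mg
Stage 3: 42.8 mL/hr × 2.6 hr = 111.28 mL → 111.28 mL × 0.024 mg/mL = 2.67072 mg
Total = 1.9992 + 4.6368 + 2.67072 = 9.30672 mg

9.3 mg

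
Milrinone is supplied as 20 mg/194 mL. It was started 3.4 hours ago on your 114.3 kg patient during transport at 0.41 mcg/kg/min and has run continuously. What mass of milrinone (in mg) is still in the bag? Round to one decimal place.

Dose = 0.41 mcg/kg/min × 114.3 kg = 46.863 mcg/min
46.863 mcg/min × 60 min/hr = 2811.78 mcg/hr
Concentration = 20 mg ÷ 194 mL = 0.1030928 mg/mL = 103.0928 mcg/mL
Rate = 2811.78 mcg/hr ÷ 103.0928 mcg/mL = 27.27427 mL/hr
Volume infused = 27.27427 mL/hr × 3.4 hr = 92.7325 mL
Volume remaining = 194 − 92.7325 = 101.2675 mL
Drug remaining = 101.2675 mL × 103.0928 mcg/mL = 10439.95 mcg = 10.43995 mg

10.4 mg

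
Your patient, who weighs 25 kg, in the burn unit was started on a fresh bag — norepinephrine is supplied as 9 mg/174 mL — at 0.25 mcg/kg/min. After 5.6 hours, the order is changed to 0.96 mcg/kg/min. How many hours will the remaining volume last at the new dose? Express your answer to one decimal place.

4.8 hours

Initial rate:
Dose = 0.25 mcg/kg/min × 25 kg = 6.25 mcg/min
6.25 mcg/min × 60 min/hr = 375 mcg/hr
Concentration = 9 mg ÷ 174 mL = 0.05172414 mg/mL = 51.72414 mcg/mL
Rate = 375 mcg/hr ÷ 51.72414 mcg/mL = 7.25 mL/hr
Volume infused so far = 7.25 mL/hr × 5.6 hr = 40.6 mL
Volume remaining = 174 − 40.6 = 133.4 mL
New rate:
Dose = 0.96 mcg/kg/min × 25 kg = 24 mcg/min
24 mcg/min × 60 min/hr = 1440 mcg/hr
Rate = 1440 mcg/hr ÷ 51.72414 mcg/mL = 27.84 mL/hr
Time remaining = 133.4 mL ÷ 27.84 mL/hr = 4.791667 hr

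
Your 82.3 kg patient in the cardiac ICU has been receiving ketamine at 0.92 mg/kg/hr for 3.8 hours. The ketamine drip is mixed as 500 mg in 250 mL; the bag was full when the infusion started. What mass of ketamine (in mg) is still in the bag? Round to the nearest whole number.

Dose = 0.92 mg/kg/hr × 82.3 kg = 75.716 mg/hr
Concentration = 500 mg ÷ 250 mL = 2 mg/mL
Rate = 75.716 mg/hr ÷ 2 mg/mL = 37.858 mL/hr
Volume infused = 37.858 mL/hr × 3.8 hr = 143.8604 mL
Volume remaining = 250 − 143.8604 = 106.1396 mL
Drug remaining = 106.1396 mL × 2 mg/mL = 212.2792 mg

212 mg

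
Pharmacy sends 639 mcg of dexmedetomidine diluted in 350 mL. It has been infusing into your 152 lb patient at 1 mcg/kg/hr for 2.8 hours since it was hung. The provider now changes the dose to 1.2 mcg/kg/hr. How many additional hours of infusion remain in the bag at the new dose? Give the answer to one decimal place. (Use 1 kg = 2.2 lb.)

Initial rate:
Weight = 152 lb ÷ 2.2 lb/kg = 69.09091 kg
Dose = 1 mcg/kg/hr × 69.09091 kg = 69.09091 mcg/hr
Concentration = 639 mcg ÷ 350 mL = 1.825714 mcg/mL
Rate = 69.09091 mcg/hr ÷ 1.825714 mcg/mL = 37.84322 mL/hr
Volume infused so far = 37.84322 mL/hr × 2.8 hr = 105.961 mL
Volume remaining = 350 − 105.961 = 244.039 mL
New rate:
Dose = 1.2 mcg/kg/hr × 69.09091 kg = 82.90909 mcg/hr
Rate = 82.90909 mcg/hr ÷ 1.825714 mcg/mL = 45.41187 mL/hr
Time remaining = 244.039 mL ÷ 45.41187 mL/hr = 5.373904 hr

5.4 hours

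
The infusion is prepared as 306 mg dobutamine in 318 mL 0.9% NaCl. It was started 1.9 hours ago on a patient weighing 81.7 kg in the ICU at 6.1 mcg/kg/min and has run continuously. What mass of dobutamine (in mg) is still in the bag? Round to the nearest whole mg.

Dose = 6.1 mcg/kg/min × 81.7 kg = 498.37 mcg/min
498.37 mcg/min × 60 min/hr = 29902.2 mcg/hr
Concentration = 306 mg ÷ 318 mL = 0.9622642 mg/mL = 962.2642 mcg/mL
Rate = 29902.2 mcg/hr ÷ 962.2642 mcg/mL = 31.07484 mL/hr
Volume infused = 31.07484 mL/hr × 1.9 hr = 59.04219 mL
Volume remaining = 318 − 59.04219 = 258.9578 mL
Drug remaining = 258.9578 mL × 962.2642 mcg/mL = 249185.8 mcg = 249.1858 mg

249 mg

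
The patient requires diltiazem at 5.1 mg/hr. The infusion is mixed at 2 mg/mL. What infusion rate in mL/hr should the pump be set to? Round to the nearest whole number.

Rate = 5.1 mg/hr ÷ 2 mg/mL = 2.55 mL/hr

3 mL/hr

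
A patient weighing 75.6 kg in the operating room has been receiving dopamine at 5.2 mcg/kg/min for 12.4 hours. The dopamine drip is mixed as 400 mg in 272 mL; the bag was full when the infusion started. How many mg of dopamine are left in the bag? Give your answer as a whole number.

Dose = 5.2 mcg/kg/min × 75.6 kg = 393.12 mcg/min
393.12 mcg/min × 60 min/hr = 23587.2 mcg/hr
Concentration = 400 mg ÷ 272 mL = 1.470588 mg/mL = 1470.588 mcg/mL
Rate = 23587.2 mcg/hr ÷ 1470.588 mcg/mL = 16.0393 mL/hr
Volume infused = 16.0393 mL/hr × 12.4 hr = 198.8873 mL
Volume remaining = 272 − 198.8873 = 73.11273 mL
Drug remaining = 73.11273 mL × 1470.588 mcg/mL = 107518.7 mcg = 107.5187 mg

108 mg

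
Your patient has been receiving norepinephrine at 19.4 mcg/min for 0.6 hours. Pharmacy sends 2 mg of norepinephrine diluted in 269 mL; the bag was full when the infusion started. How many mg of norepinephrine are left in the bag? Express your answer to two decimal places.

19.4 mcg/min × 60 min/hr = 1164 mcg/hr
Concentration = 2 mg ÷ 269 mL = 0.007434944 mg/mL = 7.434944 mcg/mL
Rate = 1164 mcg/hr ÷ 7.434944 mcg/mL = 156.558 mL/hr
Volume infused = 156.558 mL/hr × 0.6 hr = 93.9348 mL
Volume remaining = 269 − 93.9348 = 175.0652 mL
Drug remaining = 175.0652 mL × 7.434944 mcg/mL = 1301.6 mcg = 1.3016 mg

1.30 mg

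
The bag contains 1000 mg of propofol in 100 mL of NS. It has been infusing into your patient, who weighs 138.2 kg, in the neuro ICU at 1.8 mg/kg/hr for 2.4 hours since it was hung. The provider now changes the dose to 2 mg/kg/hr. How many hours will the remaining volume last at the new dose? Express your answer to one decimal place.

1.5 hours

Initial rate:
Dose = 1.8 mg/kg/hr × 138.2 kg = 248.76 mg/hr
Concentration = 1000 mg ÷ 100 mL = 10 mg/mL
Rate = 248.76 mg/hr ÷ 10 mg/mL = 24.876 mL/hr
Volume infused so far = 24.876 mL/hr × 2.4 hr = 59.7024 mL
Volume remaining = 100 − 59.7024 = 40.2976 mL
New rate:
Dose = 2 mg/kg/hr × 138.2 kg = 276.4 mg/hr
Rate = 276.4 mg/hr ÷ 10 mg/mL = 27.64 mL/hr
Time remaining = 40.2976 mL ÷ 27.64 mL/hr = 1.457945 hr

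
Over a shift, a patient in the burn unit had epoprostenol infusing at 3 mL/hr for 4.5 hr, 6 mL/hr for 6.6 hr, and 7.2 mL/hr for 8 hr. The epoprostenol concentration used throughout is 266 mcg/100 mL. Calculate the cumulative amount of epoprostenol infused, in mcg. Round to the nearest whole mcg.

294 mcg

Concentration = 266 mcg ÷ 100 mL = 2.66 mcg/mL
Stage 1: 3 mL/hr × 4.5 hr = 13.5 mL → 13.5 mL × 2.66 mcg/mL = 35.91 mcg
Stage 2: 6 mL/hr × 6.6 hr = 39.6 mL → 39.6 mL × 2.66 mcg/mL = 105.336 mcg
Stage 3: 7.2 mL/hr × 8 hr = 57.6 mL → 57.6 mL × 2.66 mcg/mL = 153.216 mcg
Total = 35.91 + 105.336 + 153.216 = 294.462 mcg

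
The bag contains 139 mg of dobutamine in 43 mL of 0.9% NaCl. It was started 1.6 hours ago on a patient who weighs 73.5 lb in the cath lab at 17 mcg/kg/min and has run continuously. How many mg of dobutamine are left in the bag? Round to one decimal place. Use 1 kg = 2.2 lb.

84.5 mg

Weight = 73.5 lb ÷ 2.2 lb/kg = 33.40909 kg
Dose = 17 mcg/kg/min × 33.40909 kg = 567.9545 mcg/min
567.9545 mcg/min × 60 min/hr = 34077.27 mcg/hr
Concentration = 139 mg ÷ 43 mL = 3.232558 mg/mL = 3232.558 mcg/mL
Rate = 34077.27 mcg/hr ÷ 3232.558 mcg/mL = 10.54189 mL/hr
Volume infused = 10.54189 mL/hr × 1.6 hr = 16.86702 mL
Volume remaining = 43 − 16.86702 = 26.13298 mL
Drug remaining = 26.13298 mL × 3232.558 mcg/mL = 84476.36 mcg = 84.47636 mg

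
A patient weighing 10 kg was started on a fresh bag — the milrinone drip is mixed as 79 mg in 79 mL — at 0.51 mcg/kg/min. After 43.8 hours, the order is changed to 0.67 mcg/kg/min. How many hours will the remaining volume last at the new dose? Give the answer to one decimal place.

163.2 hours

Initial rate:
Dose = 0.51 mcg/kg/min × 10 kg = 5.1 mcg/min
5.1 mcg/min × 60 min/hr = 306 mcg/hr
Concentration = 79 mg ÷ 79 mL = 1 mg/mL = 1000 mcg/mL
Rate = 306 mcg/hr ÷ 1000 mcg/mL = 0.306 mL/hr
Volume infused so far = 0.306 mL/hr × 43.8 hr = 13.4028 mL
Volume remaining = 79 − 13.4028 = 65.5972 mL
New rate:
Dose = 0.67 mcg/kg/min × 10 kg = 6.7 mcg/min
6.7 mcg/min × 60 min/hr = 402 mcg/hr
Rate = 402 mcg/hr ÷ 1000 mcg/mL = 0.402 mL/hr
Time remaining = 65.5972 mL ÷ 0.402 mL/hr = 163.1771 hr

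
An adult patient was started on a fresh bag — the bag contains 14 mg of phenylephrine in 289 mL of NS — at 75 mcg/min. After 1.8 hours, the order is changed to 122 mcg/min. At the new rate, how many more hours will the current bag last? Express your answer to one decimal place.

Initial rate:
75 mcg/min × 60 min/hr = 4500 mcg/hr
Concentration = 14 mg ÷ 289 mL = 0.04844291 mg/mL = 48.44291 mcg/mL
Rate = 4500 mcg/hr ÷ 48.44291 mcg/mL = 92.89286 mL/hr
Volume infused so far = 92.89286 mL/hr × 1.8 hr = 167.2071 mL
Volume remaining = 289 − 167.2071 = 121.7929 mL
New rate:
122 mcg/min × 60 min/hr = 7320 mcg/hr
Rate = 7320 mcg/hr ÷ 48.44291 mcg/mL = 151.1057 mL/hr
Time remaining = 121.7929 mL ÷ 151.1057 mL/hr = 0.8060109 hr

0.8 hours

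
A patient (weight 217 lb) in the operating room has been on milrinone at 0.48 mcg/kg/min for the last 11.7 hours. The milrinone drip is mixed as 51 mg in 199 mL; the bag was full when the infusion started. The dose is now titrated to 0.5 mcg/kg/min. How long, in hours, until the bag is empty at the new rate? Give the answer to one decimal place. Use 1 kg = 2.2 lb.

6.0 hours

Initial rate:
Weight = 217 lb ÷ 2.2 lb/kg = 98.63636 kg
Dose = 0.48 mcg/kg/min × 98.63636 kg = 47.34545 mcg/min
47.34545 mcg/min × 60 min/hr = 2840.727 mcg/hr
Concentration = 51 mg ÷ 199 mL = 0.2562814 mg/mL = 256.2814 mcg/mL
Rate = 2840.727 mcg/hr ÷ 256.2814 mcg/mL = 11.08441 mL/hr
Volume infused so far = 11.08441 mL/hr × 11.7 hr = 129.6876 mL
Volume remaining = 199 − 129.6876 = 69.31244 mL
New rate:
Dose = 0.5 mcg/kg/min × 98.63636 kg = 49.31818 mcg/min
49.31818 mcg/min × 60 min/hr = 2959.091 mcg/hr
Rate = 2959.091 mcg/hr ÷ 256.2814 mcg/mL = 11.54626 mL/hr
Time remaining = 69.31244 mL ÷ 11.54626 mL/hr = 6.003023 hr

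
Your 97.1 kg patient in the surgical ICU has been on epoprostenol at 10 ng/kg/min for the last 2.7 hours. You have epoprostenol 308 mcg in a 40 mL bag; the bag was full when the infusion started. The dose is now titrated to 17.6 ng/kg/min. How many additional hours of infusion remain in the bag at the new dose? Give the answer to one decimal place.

Initial rate:
Dose = 10 ng/kg/min × 97.1 kg = 971 ng/min
971 ng/min × 60 min/hr = 58260 ng/hr
Concentration = 308 mcg ÷ 40 mL = 7.7 mcg/mL = 7700 ng/mL
Rate = 58260 ng/hr ÷ 7700 ng/mL = 7.566234 mL/hr
Volume infused so far = 7.566234 mL/hr × 2.7 hr = 20.42883 mL
Volume remaining = 40 − 20.42883 = 19.57117 mL
New rate:
Dose = 17.6 ng/kg/min × 97.1 kg = 1708.96 ng/min
1708.96 ng/min × 60 min/hr = 102537.6 ng/hr
Rate = 102537.6 ng/hr ÷ 7700 ng/mL = 13.31657 mL/hr
Time remaining = 19.57117 mL ÷ 13.31657 mL/hr = 1.469685 hr

1.5 hours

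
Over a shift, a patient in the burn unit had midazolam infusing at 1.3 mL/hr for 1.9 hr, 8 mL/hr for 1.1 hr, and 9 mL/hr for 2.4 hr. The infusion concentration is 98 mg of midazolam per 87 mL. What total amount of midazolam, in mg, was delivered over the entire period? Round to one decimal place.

37.0 mg

Concentration = 98 mg ÷ 87 mL = 1.126437 mg/mL
Stage 1: 1.3 mL/hr × 1.9 hr = 2.47 mL → 2.47 mL × 1.126437 mg/mL = 2.782299 mg
Stage 2: 8 mL/hr × 1.1 hr = 8.8 mL → 8.8 mL × 1.126437 mg/mL = 9.912644 mg
Stage 3: 9 mL/hr × 2.4 hr = 21.6 mL → 21.6 mL × 1.126437 mg/mL = 24.33103 mg
Total = 2.782299 + 9.912644 + 24.33103 = 37.02598 mg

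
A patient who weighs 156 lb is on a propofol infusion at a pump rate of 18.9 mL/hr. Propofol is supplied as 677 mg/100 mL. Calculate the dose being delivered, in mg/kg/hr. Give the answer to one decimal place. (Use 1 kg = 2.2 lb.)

1.8 mg/kg/hr

Weight = 156 lb ÷ 2.2 lb/kg = 70.90909 kg
Concentration = 677 mg ÷ 100 mL = 6.77 mg/mL
Drug rate = 18.9 mL/hr × 6.77 mg/mL = 127.953 mg/hr
127.953 mg/hr ÷ 70.90909 kg = 1.804465 mg/kg/hr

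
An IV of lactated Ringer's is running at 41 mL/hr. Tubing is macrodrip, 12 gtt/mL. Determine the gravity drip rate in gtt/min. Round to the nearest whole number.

8 gtt/min

41 mL/hr ÷ 60 min/hr = 0.6833333 mL/min
0.6833333 mL/min × 12 gtt/mL = 8.2 gtt/min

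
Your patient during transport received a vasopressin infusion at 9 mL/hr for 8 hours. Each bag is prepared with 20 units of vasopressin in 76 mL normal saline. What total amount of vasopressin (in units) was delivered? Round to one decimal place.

18.9 units

Concentration = 20 units ÷ 76 mL = 0.2631579 units/mL
Drug rate = 9 mL/hr × 0.2631579 units/mL = 2.368421 units/hr
Total = 2.368421 units/hr × 8 hr = 18.94737 units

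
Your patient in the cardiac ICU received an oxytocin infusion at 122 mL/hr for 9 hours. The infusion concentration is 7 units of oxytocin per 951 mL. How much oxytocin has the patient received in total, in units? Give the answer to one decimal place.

8.1 units

Concentration = 7 units ÷ 951 mL = 0.007360673 units/mL = 7.360673 milliunits/mL
Drug rate = 122 mL/hr × 7.360673 milliunits/mL = 898.0021 milliunits/hr
Total = 898.0021 milliunits/hr × 9 hr = 8082.019 milliunits = 8.082019 units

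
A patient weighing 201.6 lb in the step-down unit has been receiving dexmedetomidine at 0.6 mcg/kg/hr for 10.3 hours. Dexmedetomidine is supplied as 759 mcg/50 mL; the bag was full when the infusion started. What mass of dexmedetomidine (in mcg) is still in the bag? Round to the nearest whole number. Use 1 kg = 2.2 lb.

193 mcg

Weight = 201.6 lb ÷ 2.2 lb/kg = 91.63636 kg
Dose = 0.6 mcg/kg/hr × 91.63636 kg = 54.98182 mcg/hr
Concentration = 759 mcg ÷ 50 mL = 15.18 mcg/mL
Rate = 54.98182 mcg/hr ÷ 15.18 mcg/mL = 3.621991 mL/hr
Volume infused = 3.621991 mL/hr × 10.3 hr = 37.3065 mL
Volume remaining = 50 − 37.3065 = 12.6935 mL
Drug remaining = 12.6935 mL × 15.18 mcg/mL = 192.6873 mcg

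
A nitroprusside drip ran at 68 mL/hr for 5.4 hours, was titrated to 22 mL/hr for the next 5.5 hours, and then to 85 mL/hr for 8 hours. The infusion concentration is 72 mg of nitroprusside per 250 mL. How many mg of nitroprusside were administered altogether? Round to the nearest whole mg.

Concentration = 72 mg ÷ 250 mL = 0.288 mg/mL
Stage 1: 68 mL/hr × 5.4 hr = 367.2 mL → 367.2 mL × 0.288 mg/mL = 105.7536 mg
Stage 2: 22 mL/hr × 5.5 hr = 121 mL → 121 mL × 0.288 mg/mL = 34.848 mg
Stage 3: 85 mL/hr × 8 hr = 680 mL → 680 mL × 0.288 mg/mL = 195.84 mg
Total = 105.7536 + 34.848 + 195.84 = 336.4416 mg

336 mg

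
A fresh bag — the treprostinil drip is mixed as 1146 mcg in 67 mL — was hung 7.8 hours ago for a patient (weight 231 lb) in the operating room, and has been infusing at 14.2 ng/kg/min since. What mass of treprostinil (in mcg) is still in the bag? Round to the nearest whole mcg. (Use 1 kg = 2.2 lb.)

448 mcg

Weight = 231 lb ÷ 2.2 lb/kg = 105 kg
Dose = 14.2 ng/kg/min × 105 kg = 1491 ng/min
1491 ng/min × 60 min/hr = 89460 ng/hr
Concentration = 1146 mcg ÷ 67 mL = 17.10448 mcg/mL = 17104.48 ng/mL
Rate = 89460 ng/hr ÷ 17104.48 ng/mL = 5.230209 mL/hr
Volume infused = 5.230209 mL/hr × 7.8 hr = 40.79563 mL
Volume remaining = 67 − 40.79563 = 26.20437 mL
Drug remaining = 26.20437 mL × 17104.48 ng/mL = 448212 ng = 448.212 mcg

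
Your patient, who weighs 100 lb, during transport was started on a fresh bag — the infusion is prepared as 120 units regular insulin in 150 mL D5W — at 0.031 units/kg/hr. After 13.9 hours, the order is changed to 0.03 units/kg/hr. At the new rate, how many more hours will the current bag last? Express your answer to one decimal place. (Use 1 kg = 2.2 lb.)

Initial rate:
Weight = 100 lb ÷ 2.2 lb/kg = 45.45455 kg
Dose = 0.031 units/kg/hr × 45.45455 kg = 1.409091 units/hr
Concentration = 120 units ÷ 150 mL = 0.8 units/mL
Rate = 1.409091 units/hr ÷ 0.8 units/mL = 1.761364 mL/hr
Volume infused so far = 1.761364 mL/hr × 13.9 hr = 24.48295 mL
Volume remaining = 150 − 24.48295 = 125.517 mL
New rate:
Dose = 0.03 units/kg/hr × 45.45455 kg = 1.363636 units/hr
Rate = 1.363636 units/hr ÷ 0.8 units/mL = 1.704545 mL/hr
Time remaining = 125.517 mL ÷ 1.704545 mL/hr = 73.63667 hr

73.6 hours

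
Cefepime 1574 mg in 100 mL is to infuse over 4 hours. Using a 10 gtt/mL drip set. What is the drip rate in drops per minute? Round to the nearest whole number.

4 gtt/min

100 mL ÷ (4 hr × 60 = 240 min) = 0.4166667 mL/min
0.4166667 mL/min × 10 gtt/mL = 4.166667 gtt/min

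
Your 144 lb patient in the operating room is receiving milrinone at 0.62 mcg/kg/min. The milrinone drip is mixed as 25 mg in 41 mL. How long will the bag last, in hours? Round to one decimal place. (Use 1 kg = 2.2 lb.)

10.3 hours

Weight = 144 lb ÷ 2.2 lb/kg = 65.45455 kg
Dose = 0.62 mcg/kg/min × 65.45455 kg = 40.58182 mcg/min
40.58182 mcg/min × 60 min/hr = 2434.909 mcg/hr
Concentration = 25 mg ÷ 41 mL = 0.6097561 mg/mL = 609.7561 mcg/mL
Rate = 2434.909 mcg/hr ÷ 609.7561 mcg/mL = 3.993251 mL/hr
Duration = 41 mL ÷ 3.993251 mL/hr = 10.26732 hr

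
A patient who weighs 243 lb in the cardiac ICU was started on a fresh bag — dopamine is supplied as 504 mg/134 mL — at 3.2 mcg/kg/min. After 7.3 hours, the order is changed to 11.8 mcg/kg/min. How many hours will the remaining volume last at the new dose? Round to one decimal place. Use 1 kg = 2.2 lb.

4.5 hours

Initial rate:
Weight = 243 lb ÷ 2.2 lb/kg = 110.4545 kg
Dose = 3.2 mcg/kg/min × 110.4545 kg = 353.4545 mcg/min
353.4545 mcg/min × 60 min/hr = 21207.27 mcg/hr
Concentration = 504 mg ÷ 134 mL = 3.761194 mg/mL = 3761.194 mcg/mL
Rate = 21207.27 mcg/hr ÷ 3761.194 mcg/mL = 5.638442 mL/hr
Volume infused so far = 5.638442 mL/hr × 7.3 hr = 41.16062 mL
Volume remaining = 134 − 41.16062 = 92.83938 mL
New rate:
Dose = 11.8 mcg/kg/min × 110.4545 kg = 1303.364 mcg/min
1303.364 mcg/min × 60 min/hr = 78201.82 mcg/hr
Rate = 78201.82 mcg/hr ÷ 3761.194 mcg/mL = 20.79175 mL/hr
Time remaining = 92.83938 mL ÷ 20.79175 mL/hr = 4.465202 hr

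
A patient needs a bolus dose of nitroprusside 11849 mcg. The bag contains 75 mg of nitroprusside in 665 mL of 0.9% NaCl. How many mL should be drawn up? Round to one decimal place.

Concentration = 75 mg ÷ 665 mL = 0.112782 mg/mL = 112.782 mcg/mL
Volume = 11849 mcg ÷ 112.782 mcg/mL = 105.0611 mL

105.1 mL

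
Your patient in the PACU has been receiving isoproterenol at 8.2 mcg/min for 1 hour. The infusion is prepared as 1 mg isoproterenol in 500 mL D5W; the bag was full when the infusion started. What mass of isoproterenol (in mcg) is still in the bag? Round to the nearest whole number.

508 mcg

8.2 mcg/min × 60 min/hr = 492 mcg/hr
Concentration = 1 mg ÷ 500 mL = 0.002 mg/mL = 2 mcg/mL
Rate = 492 mcg/hr ÷ 2 mcg/mL = 246 mL/hr
Volume infused = 246 mL/hr × 1 hr = 246 mL
Volume remaining = 500 − 246 = 254 mL
Drug remaining = 254 mL × 2 mcg/mL = 508 mcg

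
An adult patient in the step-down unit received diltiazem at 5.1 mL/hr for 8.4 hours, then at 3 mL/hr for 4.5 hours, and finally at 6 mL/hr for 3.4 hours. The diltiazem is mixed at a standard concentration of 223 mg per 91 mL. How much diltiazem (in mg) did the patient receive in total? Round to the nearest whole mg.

188 mg

Concentration = 223 mg ÷ 91 mL = 2.450549 mg/mL
Stage 1: 5.1 mL/hr × 8.4 hr = 42.84 mL → 42.84 mL × 2.450549 mg/mL = 104.9815 mg
Stage 2: 3 mL/hr × 4.5 hr = 13.5 mL → 13.5 mL × 2.450549 mg/mL = 33.08242 mg
Stage 3: 6 mL/hr × 3.4 hr = 20.4 mL → 20.4 mL × 2.450549 mg/mL = 49.99121 mg
Total = 104.9815 + 33.08242 + 49.99121 = 188.0552 mg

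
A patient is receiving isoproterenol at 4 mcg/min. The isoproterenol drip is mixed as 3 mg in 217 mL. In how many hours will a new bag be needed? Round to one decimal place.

12.5 hours

4 mcg/min × 60 min/hr = 240 mcg/hr
Concentration = 3 mg ÷ 217 mL = 0.01382488 mg/mL = 13.82488 mcg/mL
Rate = 240 mcg/hr ÷ 13.82488 mcg/mL = 17.36 mL/hr
Duration = 217 mL ÷ 17.36 mL/hr = 12.5 hr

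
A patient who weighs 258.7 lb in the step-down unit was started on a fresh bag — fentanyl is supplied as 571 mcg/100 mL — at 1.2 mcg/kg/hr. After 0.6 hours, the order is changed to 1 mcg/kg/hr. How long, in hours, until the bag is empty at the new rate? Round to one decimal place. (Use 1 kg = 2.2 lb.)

Initial rate:
Weight = 258.7 lb ÷ 2.2 lb/kg = 117.5909 kg
Dose = 1.2 mcg/kg/hr × 117.5909 kg = 141.1091 mcg/hr
Concentration = 571 mcg ÷ 100 mL = 5.71 mcg/mL
Rate = 141.1091 mcg/hr ÷ 5.71 mcg/mL = 24.71263 mL/hr
Volume infused so far = 24.71263 mL/hr × 0.6 hr = 14.82758 mL
Volume remaining = 100 − 14.82758 = 85.17242 mL
New rate:
Dose = 1 mcg/kg/hr × 117.5909 kg = 117.5909 mcg/hr
Rate = 117.5909 mcg/hr ÷ 5.71 mcg/mL = 20.59385 mL/hr
Time remaining = 85.17242 mL ÷ 20.59385 mL/hr = 4.135818 hr

4.1 hours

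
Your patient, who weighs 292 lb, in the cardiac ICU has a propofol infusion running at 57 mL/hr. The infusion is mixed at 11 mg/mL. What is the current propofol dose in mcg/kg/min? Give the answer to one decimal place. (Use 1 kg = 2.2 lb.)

Weight = 292 lb ÷ 2.2 lb/kg = 132.7273 kg
Concentration = 11 mg/mL = 11000 mcg/mL
Drug rate = 57 mL/hr × 11000 mcg/mL = 627000 mcg/hr
627000 mcg/hr ÷ 60 min/hr = 10450 mcg/min
10450 mcg/min ÷ 132.7273 kg = 78.73288 mcg/kg/min

78.7 mcg/kg/min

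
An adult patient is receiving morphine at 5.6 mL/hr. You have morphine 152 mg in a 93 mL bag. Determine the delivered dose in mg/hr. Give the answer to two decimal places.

9.15 mg/hr

Concentration = 152 mg ÷ 93 mL = 1.634409 mg/mL
Drug rate = 5.6 mL/hr × 1.634409 mg/mL = 9.152688 mg/hr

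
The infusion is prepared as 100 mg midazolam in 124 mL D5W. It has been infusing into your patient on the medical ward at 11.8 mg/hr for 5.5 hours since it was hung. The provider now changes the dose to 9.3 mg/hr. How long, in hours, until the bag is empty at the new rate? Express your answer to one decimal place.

3.8 hours

Initial rate:
Concentration = 100 mg ÷ 124 mL = 0.8064516 mg/mL
Rate = 11.8 mg/hr ÷ 0.8064516 mg/mL = 14.632 mL/hr
Volume infused so far = 14.632 mL/hr × 5.5 hr = 80.476 mL
Volume remaining = 124 − 80.476 = 43.524 mL
New rate:
Rate = 9.3 mg/hr ÷ 0.8064516 mg/mL = 11.532 mL/hr
Time remaining = 43.524 mL ÷ 11.532 mL/hr = 3.774194 hr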